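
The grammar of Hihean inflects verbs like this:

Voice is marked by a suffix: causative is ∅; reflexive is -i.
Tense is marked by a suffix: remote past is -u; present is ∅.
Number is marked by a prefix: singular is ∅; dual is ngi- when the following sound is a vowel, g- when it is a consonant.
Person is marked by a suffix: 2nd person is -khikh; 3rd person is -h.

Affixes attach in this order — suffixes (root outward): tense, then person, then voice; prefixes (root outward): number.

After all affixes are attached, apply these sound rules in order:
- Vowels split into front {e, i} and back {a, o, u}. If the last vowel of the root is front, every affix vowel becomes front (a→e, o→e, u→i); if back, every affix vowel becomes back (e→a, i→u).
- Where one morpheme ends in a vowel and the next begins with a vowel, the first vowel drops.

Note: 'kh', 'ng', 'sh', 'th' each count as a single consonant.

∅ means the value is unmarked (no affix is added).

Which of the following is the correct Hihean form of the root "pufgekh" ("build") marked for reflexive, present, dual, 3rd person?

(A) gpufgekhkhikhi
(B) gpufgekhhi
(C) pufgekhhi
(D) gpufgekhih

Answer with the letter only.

Attach number dual g- (before consonant 'p') → gpufgekh.
tense = present: zero marking, form stays gpufgekh.
Attach person 3rd person -h → gpufgekhh.
Attach voice reflexive -i → gpufgekhhi.
Vowel harmony: no change.
Vowel deletion: no change.
So the correct form is gpufgekhhi, option (B).
(C) pufgekhhi is wrong: it uses singular instead of dual for number.
(A) gpufgekhkhikhi is wrong: it uses 2nd person instead of 3rd person for person.
(D) gpufgekhih is wrong: it has the affixes in the wrong order.

B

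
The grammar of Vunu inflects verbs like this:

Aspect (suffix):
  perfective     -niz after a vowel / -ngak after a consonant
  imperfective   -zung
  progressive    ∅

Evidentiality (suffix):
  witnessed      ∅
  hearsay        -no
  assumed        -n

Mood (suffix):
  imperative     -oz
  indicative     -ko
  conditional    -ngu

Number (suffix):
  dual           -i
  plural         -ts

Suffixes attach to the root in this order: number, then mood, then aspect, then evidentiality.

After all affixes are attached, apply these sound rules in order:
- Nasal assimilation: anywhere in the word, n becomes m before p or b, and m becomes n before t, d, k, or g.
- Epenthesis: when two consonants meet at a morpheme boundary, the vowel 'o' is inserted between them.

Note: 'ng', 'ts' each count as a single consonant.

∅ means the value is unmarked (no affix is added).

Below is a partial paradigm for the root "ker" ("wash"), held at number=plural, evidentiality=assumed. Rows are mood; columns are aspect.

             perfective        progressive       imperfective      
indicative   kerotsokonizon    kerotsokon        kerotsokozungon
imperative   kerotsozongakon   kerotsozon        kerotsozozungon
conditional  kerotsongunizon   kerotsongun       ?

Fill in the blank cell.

Attach number plural -ts → kerts.
Attach mood conditional -ngu → kertsngu.
Attach aspect imperfective -zung → kertsnguzung.
Attach evidentiality assumed -n → kertsnguzungn.
Nasal assimilation: no change.
Apply epenthesis: kertsnguzungn → kerotsonguzungon.

kerotsonguzungon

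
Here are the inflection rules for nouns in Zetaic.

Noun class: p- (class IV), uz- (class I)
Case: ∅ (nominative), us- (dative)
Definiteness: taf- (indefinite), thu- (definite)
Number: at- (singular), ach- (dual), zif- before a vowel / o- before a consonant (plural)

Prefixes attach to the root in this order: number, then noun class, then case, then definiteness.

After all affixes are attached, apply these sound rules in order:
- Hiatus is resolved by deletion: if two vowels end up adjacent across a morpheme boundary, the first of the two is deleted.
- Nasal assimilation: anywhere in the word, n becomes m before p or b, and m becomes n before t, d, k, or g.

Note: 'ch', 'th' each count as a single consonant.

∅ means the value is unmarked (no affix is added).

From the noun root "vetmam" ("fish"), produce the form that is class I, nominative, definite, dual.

Attach number dual ach- → achvetmam.
Attach noun class class I uz- → uzachvetmam.
case = nominative: zero marking, form stays uzachvetmam.
Attach definiteness definite thu- → thuuzachvetmam.
Apply vowel deletion: thuuzachvetmam → thuzachvetmam.
Nasal assimilation: no change.

thuzachvetmam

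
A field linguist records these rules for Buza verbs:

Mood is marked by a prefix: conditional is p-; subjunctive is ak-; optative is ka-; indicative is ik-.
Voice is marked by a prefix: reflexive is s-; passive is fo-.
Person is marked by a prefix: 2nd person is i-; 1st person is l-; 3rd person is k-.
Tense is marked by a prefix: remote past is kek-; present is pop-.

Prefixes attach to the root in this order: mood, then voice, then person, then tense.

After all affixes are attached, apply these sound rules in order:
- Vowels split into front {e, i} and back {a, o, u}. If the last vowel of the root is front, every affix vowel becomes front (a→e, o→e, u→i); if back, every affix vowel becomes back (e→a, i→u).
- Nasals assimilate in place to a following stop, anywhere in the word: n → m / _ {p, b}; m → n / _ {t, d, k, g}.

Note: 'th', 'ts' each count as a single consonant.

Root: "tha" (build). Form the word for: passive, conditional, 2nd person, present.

popufoptha

Attach mood conditional p- → ptha.
Attach voice passive fo- → foptha.
Attach person 2nd person i- → ifoptha.
Attach tense present pop- → popifoptha.
Apply vowel harmony: popifoptha → popufoptha.
Nasal assimilation: no change.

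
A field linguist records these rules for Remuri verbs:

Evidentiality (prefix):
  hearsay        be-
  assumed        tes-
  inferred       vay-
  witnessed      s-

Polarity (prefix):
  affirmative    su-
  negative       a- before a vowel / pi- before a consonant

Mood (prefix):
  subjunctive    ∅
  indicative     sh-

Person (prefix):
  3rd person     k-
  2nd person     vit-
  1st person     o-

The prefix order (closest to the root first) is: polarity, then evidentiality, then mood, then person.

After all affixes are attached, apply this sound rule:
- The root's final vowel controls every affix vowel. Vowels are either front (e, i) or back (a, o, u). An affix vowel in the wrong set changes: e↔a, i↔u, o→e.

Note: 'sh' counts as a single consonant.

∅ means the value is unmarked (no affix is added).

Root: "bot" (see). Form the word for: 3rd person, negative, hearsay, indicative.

Attach polarity negative pi- (before consonant 'b') → pibot.
Attach evidentiality hearsay be- → bepibot.
Attach mood indicative sh- → shbepibot.
Attach person 3rd person k- → kshbepibot.
Apply vowel harmony: kshbepibot → kshbapubot.

kshbapubot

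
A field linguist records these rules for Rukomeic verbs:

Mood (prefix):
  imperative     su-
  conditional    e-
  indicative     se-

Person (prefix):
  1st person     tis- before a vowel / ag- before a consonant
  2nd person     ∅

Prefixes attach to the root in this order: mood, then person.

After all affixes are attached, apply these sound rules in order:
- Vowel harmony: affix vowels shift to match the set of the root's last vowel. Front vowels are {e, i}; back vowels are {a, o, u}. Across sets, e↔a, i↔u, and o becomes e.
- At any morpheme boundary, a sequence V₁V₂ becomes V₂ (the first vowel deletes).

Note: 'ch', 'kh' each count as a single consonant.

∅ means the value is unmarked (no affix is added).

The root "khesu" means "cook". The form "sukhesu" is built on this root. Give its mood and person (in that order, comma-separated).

imperative, 2nd person

Segment: su-khesu.
mood: su- → imperative.
person: ∅ → 2nd person.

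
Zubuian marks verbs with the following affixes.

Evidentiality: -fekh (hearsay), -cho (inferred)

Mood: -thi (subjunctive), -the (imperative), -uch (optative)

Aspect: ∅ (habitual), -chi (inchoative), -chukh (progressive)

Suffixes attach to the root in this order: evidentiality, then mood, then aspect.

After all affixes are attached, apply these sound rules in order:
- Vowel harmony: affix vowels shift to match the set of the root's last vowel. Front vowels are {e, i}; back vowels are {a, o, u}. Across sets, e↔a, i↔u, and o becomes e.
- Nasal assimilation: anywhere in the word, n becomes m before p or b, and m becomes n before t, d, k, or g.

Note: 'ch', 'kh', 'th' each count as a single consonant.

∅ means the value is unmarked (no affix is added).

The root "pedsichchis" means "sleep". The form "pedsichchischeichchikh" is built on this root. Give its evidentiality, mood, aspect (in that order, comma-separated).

inferred, optative, progressive

Segment: pedsichchis-cho-uch-chukh.
evidentiality: -cho → inferred.
mood: -uch → optative.
aspect: -chukh → progressive.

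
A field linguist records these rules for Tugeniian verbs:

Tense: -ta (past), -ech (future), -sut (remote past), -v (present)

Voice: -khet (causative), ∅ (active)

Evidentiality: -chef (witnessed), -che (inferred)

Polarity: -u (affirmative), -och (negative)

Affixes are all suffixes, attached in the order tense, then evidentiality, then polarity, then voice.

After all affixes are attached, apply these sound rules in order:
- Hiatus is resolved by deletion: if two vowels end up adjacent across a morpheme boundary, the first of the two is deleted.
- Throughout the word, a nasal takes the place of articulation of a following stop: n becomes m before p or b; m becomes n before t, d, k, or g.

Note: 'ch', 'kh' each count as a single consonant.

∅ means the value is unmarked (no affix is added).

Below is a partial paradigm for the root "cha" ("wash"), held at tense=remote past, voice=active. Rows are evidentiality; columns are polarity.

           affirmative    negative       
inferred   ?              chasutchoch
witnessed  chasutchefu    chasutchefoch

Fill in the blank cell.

Attach tense remote past -sut → chasut.
Attach evidentiality inferred -che → chasutche.
Attach polarity affirmative -u → chasutcheu.
voice = active: zero marking, form stays chasutcheu.
Apply vowel deletion: chasutcheu → chasutchu.
Nasal assimilation: no change.

chasutchu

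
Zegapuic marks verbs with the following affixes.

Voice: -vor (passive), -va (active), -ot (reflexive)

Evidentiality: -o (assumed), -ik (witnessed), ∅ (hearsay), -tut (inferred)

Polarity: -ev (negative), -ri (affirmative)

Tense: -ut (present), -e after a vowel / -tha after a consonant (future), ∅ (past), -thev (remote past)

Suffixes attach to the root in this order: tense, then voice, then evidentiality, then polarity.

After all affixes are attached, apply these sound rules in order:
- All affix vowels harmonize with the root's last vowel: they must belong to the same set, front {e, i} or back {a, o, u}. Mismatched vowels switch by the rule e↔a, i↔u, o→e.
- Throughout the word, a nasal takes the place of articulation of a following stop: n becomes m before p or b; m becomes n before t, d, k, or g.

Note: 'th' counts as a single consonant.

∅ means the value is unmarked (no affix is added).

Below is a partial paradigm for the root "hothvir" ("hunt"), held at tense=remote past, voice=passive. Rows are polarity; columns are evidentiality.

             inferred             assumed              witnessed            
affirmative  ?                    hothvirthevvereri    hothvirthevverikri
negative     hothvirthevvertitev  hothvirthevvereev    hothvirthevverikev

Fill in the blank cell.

hothvirthevvertitri

Attach tense remote past -thev → hothvirthev.
Attach voice passive -vor → hothvirthevvor.
Attach evidentiality inferred -tut → hothvirthevvortut.
Attach polarity affirmative -ri → hothvirthevvortutri.
Apply vowel harmony: hothvirthevvortutri → hothvirthevvertitri.
Nasal assimilation: no change.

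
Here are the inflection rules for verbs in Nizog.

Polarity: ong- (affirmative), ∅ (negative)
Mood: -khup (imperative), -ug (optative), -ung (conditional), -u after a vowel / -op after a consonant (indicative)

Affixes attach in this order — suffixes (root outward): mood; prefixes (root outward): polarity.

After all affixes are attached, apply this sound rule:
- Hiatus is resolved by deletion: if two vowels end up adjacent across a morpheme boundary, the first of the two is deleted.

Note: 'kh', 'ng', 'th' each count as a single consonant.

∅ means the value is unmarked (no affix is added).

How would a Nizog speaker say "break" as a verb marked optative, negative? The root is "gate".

Attach mood optative -ug → gateug.
polarity = negative: zero marking, form stays gateug.
Apply vowel deletion: gateug → gatug.

gatug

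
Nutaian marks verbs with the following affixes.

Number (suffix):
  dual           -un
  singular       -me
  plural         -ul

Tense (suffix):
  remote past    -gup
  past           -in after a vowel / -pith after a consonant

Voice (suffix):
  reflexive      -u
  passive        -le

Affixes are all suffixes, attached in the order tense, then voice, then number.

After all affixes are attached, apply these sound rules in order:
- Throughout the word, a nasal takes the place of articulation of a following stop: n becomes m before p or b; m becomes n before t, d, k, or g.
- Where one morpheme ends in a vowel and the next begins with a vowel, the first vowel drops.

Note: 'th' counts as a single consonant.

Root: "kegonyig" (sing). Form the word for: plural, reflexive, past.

Attach tense past -pith (after consonant 'g') → kegonyigpith.
Attach voice reflexive -u → kegonyigpithu.
Attach number plural -ul → kegonyigpithuul.
Nasal assimilation: no change.
Apply vowel deletion: kegonyigpithuul → kegonyigpithul.

kegonyigpithul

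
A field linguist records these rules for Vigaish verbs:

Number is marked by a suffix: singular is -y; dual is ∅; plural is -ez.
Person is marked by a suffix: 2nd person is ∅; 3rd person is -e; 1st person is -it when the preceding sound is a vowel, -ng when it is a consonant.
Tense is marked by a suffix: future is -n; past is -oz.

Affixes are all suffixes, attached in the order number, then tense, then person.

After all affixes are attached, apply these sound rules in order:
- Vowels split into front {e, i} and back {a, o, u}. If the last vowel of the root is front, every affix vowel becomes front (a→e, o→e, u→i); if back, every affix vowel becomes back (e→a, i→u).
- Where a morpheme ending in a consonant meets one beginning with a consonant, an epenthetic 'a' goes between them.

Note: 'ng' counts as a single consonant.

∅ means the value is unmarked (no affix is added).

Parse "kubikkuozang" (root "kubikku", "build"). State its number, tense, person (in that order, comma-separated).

dual, past, 1st person

Segment: kubikku-oz-ng.
number: ∅ → dual.
tense: -oz → past.
person: -it/ng → 1st person.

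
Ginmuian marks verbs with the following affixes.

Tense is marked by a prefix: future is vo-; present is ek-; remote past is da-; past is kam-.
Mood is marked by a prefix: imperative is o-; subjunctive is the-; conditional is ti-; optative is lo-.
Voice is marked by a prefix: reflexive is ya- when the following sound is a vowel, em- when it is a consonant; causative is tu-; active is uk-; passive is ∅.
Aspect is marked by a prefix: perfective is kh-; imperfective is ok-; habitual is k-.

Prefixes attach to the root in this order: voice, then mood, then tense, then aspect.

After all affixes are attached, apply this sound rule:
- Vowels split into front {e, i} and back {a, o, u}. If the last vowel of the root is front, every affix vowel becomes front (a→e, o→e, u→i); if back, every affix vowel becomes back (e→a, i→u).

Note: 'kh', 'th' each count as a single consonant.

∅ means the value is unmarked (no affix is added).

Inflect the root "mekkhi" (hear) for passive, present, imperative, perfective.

voice = passive: zero marking, form stays mekkhi.
Attach mood imperative o- → omekkhi.
Attach tense present ek- → ekomekkhi.
Attach aspect perfective kh- → khekomekkhi.
Apply vowel harmony: khekomekkhi → khekemekkhi.

khekemekkhi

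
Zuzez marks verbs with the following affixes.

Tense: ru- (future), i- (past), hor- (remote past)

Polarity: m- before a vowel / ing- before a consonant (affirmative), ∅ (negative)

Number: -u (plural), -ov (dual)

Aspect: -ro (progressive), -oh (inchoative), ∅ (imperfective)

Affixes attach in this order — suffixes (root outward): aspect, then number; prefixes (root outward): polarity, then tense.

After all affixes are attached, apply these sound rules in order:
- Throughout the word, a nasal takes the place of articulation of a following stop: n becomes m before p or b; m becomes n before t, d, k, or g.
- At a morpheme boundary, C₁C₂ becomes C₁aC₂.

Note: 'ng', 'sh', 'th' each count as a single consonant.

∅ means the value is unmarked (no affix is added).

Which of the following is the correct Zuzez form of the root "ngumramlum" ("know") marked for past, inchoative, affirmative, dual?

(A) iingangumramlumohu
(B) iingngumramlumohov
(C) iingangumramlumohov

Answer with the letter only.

C

Attach aspect inchoative -oh → ngumramlumoh.
Attach polarity affirmative ing- (before consonant 'ng') → ingngumramlumoh.
Attach tense past i- → iingngumramlumoh.
Attach number dual -ov → iingngumramlumohov.
Nasal assimilation: no change.
Apply epenthesis: iingngumramlumohov → iingangumramlumohov.
So the correct form is iingangumramlumohov, option (C).
(B) iingngumramlumohov is wrong: it fails to apply the sound rule(s).
(A) iingangumramlumohu is wrong: it uses plural instead of dual for number.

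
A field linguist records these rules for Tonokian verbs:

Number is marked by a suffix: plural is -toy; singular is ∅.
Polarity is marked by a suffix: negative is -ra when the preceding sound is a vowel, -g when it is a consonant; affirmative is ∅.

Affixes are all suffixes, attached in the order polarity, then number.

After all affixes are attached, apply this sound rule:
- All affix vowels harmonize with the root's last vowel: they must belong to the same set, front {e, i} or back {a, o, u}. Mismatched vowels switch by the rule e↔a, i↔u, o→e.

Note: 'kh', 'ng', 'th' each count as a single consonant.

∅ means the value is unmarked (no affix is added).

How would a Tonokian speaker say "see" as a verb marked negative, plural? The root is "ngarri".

ngarriretey

Attach polarity negative -ra (after vowel 'i') → ngarrira.
Attach number plural -toy → ngarriratoy.
Apply vowel harmony: ngarriratoy → ngarriretey.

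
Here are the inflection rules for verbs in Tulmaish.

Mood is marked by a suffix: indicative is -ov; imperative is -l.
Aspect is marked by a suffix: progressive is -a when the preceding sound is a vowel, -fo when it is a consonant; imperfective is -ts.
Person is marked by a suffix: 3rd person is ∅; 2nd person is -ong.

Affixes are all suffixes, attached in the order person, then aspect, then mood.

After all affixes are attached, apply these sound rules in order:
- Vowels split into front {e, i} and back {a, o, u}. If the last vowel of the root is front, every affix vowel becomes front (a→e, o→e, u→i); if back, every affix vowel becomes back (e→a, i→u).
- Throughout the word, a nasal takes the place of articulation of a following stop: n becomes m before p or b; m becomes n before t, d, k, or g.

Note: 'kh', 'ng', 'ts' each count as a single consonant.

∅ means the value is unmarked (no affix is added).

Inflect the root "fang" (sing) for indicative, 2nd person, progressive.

Attach person 2nd person -ong → fangong.
Attach aspect progressive -fo (after consonant 'ng') → fangongfo.
Attach mood indicative -ov → fangongfoov.
Vowel harmony: no change.
Nasal assimilation: no change.

fangongfoov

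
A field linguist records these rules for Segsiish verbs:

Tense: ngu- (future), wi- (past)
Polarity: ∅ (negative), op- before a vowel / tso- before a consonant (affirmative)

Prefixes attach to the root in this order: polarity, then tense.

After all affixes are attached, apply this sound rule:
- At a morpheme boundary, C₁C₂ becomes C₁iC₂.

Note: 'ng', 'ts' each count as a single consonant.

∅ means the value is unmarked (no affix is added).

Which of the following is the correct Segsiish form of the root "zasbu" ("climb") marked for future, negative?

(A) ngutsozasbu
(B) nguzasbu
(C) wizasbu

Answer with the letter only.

B

polarity = negative: zero marking, form stays zasbu.
Attach tense future ngu- → nguzasbu.
Epenthesis: no change.
So the correct form is nguzasbu, option (B).
(A) ngutsozasbu is wrong: it uses affirmative instead of negative for polarity.
(C) wizasbu is wrong: it uses past instead of future for tense.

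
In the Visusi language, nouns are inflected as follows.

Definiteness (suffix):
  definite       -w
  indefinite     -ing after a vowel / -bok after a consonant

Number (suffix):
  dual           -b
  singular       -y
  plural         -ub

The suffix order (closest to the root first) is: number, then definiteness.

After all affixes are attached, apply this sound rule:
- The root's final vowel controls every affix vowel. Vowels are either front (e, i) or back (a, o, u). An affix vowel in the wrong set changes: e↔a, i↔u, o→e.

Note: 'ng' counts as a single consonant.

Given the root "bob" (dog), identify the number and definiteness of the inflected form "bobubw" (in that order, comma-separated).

Segment: bob-ub-w.
number: -ub → plural.
definiteness: -w → definite.

plural, definite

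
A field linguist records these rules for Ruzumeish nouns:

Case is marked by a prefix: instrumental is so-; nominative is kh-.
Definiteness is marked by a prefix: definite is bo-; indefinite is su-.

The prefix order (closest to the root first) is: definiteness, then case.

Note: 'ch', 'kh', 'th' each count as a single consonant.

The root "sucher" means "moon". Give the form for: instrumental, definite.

sobosucher

Attach definiteness definite bo- → bosucher.
Attach case instrumental so- → sobosucher.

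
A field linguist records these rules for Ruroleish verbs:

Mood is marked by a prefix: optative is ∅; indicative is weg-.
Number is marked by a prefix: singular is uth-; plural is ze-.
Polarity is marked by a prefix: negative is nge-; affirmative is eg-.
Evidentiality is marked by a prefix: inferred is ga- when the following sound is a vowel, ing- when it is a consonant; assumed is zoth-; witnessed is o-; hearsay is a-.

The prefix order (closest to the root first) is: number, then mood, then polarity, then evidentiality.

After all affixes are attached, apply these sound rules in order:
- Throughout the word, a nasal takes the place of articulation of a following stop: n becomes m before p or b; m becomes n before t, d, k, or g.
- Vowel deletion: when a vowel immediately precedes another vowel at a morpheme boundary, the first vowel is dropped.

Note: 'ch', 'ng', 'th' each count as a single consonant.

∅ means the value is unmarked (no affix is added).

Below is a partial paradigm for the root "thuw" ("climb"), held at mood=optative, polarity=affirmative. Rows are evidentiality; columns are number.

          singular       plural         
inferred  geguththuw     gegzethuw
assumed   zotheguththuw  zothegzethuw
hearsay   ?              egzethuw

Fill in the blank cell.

Attach number singular uth- → uththuw.
mood = optative: zero marking, form stays uththuw.
Attach polarity affirmative eg- → eguththuw.
Attach evidentiality hearsay a- → aeguththuw.
Nasal assimilation: no change.
Apply vowel deletion: aeguththuw → eguththuw.

eguththuw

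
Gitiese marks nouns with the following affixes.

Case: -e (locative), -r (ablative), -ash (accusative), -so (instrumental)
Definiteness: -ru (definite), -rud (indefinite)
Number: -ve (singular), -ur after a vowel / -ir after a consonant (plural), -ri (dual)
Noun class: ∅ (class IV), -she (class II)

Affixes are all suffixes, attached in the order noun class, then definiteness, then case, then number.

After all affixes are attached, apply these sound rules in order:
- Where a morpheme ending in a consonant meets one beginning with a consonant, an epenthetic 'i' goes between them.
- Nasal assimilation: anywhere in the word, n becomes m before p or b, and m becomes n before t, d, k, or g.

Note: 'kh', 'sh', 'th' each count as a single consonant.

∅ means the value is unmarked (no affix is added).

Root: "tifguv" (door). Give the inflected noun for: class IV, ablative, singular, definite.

noun class = class IV: zero marking, form stays tifguv.
Attach definiteness definite -ru → tifguvru.
Attach case ablative -r → tifguvrur.
Attach number singular -ve → tifguvrurve.
Apply epenthesis: tifguvrurve → tifguvirurive.
Nasal assimilation: no change.

tifguvirurive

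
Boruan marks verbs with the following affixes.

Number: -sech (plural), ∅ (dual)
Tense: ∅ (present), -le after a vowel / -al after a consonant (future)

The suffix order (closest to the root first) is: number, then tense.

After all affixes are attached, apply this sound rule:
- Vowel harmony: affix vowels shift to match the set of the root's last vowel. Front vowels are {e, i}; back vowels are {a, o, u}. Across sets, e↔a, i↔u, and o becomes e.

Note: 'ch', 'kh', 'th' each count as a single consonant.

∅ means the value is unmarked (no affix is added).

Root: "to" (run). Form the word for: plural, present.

Attach number plural -sech → tosech.
tense = present: zero marking, form stays tosech.
Apply vowel harmony: tosech → tosach.

tosach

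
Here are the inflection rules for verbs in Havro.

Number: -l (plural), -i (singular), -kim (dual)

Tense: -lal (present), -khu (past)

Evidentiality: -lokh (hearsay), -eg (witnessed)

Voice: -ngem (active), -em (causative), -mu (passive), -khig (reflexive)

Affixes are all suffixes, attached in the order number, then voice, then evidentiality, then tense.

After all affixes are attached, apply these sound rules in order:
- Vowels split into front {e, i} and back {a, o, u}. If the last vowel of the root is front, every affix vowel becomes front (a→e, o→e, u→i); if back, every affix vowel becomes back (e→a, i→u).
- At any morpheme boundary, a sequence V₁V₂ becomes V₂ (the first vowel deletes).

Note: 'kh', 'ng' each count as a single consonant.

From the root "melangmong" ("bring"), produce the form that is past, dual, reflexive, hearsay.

Attach number dual -kim → melangmongkim.
Attach voice reflexive -khig → melangmongkimkhig.
Attach evidentiality hearsay -lokh → melangmongkimkhiglokh.
Attach tense past -khu → melangmongkimkhiglokhkhu.
Apply vowel harmony: melangmongkimkhiglokhkhu → melangmongkumkhuglokhkhu.
Vowel deletion: no change.

melangmongkumkhuglokhkhu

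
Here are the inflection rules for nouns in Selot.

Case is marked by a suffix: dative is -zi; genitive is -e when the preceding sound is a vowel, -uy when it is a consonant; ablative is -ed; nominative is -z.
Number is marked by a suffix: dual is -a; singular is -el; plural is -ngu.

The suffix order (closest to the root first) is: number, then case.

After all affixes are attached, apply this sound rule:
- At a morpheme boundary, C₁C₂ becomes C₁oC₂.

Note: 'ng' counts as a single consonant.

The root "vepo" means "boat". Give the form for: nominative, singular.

Attach number singular -el → vepoel.
Attach case nominative -z → vepoelz.
Apply epenthesis: vepoelz → vepoeloz.

vepoeloz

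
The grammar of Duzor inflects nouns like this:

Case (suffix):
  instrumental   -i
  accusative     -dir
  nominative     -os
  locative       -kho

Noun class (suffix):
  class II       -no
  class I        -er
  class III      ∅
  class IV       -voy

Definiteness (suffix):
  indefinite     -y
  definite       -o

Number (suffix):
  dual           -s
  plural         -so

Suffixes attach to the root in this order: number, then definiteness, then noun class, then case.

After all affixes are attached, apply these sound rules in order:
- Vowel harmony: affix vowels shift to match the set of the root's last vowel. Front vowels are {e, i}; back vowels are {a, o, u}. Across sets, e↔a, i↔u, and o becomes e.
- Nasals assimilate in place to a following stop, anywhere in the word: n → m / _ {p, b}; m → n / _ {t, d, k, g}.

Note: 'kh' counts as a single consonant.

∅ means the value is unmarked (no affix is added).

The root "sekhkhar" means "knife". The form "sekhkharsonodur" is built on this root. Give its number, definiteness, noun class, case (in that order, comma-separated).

dual, definite, class II, accusative

Segment: sekhkhar-s-o-no-dir.
number: -s → dual.
definiteness: -o → definite.
noun class: -no → class II.
case: -dir → accusative.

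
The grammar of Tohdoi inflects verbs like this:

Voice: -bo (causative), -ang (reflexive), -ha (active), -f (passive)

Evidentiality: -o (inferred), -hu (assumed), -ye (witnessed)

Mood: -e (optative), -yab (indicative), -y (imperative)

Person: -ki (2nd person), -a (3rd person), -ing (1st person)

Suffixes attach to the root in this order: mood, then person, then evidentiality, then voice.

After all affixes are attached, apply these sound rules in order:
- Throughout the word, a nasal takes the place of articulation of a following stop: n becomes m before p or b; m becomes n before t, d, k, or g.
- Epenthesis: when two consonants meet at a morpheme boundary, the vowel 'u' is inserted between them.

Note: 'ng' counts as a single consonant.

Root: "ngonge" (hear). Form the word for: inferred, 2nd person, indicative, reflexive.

ngongeyabukioang

Attach mood indicative -yab → ngongeyab.
Attach person 2nd person -ki → ngongeyabki.
Attach evidentiality inferred -o → ngongeyabkio.
Attach voice reflexive -ang → ngongeyabkioang.
Nasal assimilation: no change.
Apply epenthesis: ngongeyabkioang → ngongeyabukioang.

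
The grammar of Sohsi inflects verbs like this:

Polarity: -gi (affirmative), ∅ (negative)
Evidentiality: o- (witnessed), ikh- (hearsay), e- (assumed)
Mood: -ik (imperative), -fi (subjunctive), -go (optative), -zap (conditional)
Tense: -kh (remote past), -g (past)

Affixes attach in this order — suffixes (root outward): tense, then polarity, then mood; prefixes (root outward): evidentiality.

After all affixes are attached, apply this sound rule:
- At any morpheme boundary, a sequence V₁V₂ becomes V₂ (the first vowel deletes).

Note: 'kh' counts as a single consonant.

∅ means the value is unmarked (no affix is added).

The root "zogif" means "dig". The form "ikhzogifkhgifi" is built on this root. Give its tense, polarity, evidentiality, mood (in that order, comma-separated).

remote past, affirmative, hearsay, subjunctive

Segment: ikh-zogif-kh-gi-fi.
tense: -kh → remote past.
polarity: -gi → affirmative.
evidentiality: ikh- → hearsay.
mood: -fi → subjunctive.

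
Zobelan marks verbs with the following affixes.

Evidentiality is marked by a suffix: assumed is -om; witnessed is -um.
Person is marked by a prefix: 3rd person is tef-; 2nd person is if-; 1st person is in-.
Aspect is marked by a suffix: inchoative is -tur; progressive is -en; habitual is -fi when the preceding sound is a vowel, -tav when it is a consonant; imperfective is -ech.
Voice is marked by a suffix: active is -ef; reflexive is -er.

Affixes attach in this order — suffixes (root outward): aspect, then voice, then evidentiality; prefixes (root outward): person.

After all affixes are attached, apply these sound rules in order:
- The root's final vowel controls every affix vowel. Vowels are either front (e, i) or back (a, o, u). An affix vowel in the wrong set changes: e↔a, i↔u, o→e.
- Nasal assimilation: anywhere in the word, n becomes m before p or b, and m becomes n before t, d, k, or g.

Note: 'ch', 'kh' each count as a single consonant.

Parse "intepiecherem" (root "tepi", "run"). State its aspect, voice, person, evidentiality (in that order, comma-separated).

Segment: in-tepi-ech-er-om.
aspect: -ech → imperfective.
voice: -er → reflexive.
person: in- → 1st person.
evidentiality: -om → assumed.

imperfective, reflexive, 1st person, assumed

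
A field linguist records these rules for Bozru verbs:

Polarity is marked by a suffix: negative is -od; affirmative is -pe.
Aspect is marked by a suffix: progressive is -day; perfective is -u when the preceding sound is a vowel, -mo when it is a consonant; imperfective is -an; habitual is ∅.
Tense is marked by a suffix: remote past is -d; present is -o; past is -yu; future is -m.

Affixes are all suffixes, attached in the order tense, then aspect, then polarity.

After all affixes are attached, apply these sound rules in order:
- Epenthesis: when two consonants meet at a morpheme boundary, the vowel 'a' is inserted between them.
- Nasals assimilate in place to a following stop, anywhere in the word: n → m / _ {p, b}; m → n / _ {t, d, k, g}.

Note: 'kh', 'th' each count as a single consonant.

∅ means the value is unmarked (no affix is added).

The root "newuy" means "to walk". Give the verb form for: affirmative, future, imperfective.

Attach tense future -m → newuym.
Attach aspect imperfective -an → newuyman.
Attach polarity affirmative -pe → newuymanpe.
Apply epenthesis: newuymanpe → newuyamanape.
Nasal assimilation: no change.

newuyamanape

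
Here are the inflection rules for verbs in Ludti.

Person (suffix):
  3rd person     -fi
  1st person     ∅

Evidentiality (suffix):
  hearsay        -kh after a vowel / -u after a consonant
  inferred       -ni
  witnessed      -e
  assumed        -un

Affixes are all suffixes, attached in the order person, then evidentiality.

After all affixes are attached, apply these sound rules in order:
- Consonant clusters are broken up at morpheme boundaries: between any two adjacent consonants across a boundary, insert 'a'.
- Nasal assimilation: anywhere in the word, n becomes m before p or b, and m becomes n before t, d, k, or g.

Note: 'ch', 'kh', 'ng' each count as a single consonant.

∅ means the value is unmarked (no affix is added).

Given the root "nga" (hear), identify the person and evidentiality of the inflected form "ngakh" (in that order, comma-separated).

Segment: nga-kh.
person: ∅ → 1st person.
evidentiality: -kh/u → hearsay.

1st person, hearsay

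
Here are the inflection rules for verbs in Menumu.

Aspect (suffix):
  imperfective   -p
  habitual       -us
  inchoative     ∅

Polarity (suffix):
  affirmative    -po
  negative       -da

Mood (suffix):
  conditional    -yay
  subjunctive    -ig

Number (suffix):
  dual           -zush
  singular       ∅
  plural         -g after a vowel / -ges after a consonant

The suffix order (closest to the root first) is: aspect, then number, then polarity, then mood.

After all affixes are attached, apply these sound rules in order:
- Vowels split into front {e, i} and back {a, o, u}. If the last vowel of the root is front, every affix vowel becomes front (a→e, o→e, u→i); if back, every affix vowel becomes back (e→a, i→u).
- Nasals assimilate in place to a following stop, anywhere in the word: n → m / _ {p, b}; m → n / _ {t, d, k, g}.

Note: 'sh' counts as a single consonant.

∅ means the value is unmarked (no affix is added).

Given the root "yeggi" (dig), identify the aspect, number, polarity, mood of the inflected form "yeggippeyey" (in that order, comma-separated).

imperfective, singular, affirmative, conditional

Segment: yeggi-p-po-yay.
aspect: -p → imperfective.
number: ∅ → singular.
polarity: -po → affirmative.
mood: -yay → conditional.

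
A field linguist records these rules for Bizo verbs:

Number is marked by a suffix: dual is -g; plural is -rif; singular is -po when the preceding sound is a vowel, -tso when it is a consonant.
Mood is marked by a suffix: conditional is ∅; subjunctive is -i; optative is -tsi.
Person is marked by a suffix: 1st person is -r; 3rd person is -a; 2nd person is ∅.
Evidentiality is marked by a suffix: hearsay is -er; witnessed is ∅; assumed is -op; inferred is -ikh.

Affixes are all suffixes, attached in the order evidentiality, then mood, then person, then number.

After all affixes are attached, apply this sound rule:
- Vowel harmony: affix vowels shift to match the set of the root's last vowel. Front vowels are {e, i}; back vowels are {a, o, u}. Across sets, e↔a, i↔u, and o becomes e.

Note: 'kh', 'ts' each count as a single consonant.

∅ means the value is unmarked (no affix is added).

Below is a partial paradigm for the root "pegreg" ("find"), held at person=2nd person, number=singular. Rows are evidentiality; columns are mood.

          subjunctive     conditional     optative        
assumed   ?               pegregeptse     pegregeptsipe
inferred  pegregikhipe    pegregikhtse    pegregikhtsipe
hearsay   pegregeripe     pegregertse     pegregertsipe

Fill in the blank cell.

pegregepipe

Attach evidentiality assumed -op → pegregop.
Attach mood subjunctive -i → pegregopi.
person = 2nd person: zero marking, form stays pegregopi.
Attach number singular -po (after vowel 'i') → pegregopipo.
Apply vowel harmony: pegregopipo → pegregepipe.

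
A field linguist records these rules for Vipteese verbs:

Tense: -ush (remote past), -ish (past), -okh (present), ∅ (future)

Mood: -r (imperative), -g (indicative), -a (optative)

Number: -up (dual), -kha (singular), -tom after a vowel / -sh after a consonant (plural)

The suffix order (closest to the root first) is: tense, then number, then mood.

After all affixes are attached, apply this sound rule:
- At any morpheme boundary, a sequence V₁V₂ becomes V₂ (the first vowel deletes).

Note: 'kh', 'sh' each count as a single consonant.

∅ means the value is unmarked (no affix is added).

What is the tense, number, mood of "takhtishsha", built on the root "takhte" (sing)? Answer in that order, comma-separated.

Segment: takhte-ish-sh-a.
tense: -ish → past.
number: -tom/sh → plural.
mood: -a → optative.

past, plural, optative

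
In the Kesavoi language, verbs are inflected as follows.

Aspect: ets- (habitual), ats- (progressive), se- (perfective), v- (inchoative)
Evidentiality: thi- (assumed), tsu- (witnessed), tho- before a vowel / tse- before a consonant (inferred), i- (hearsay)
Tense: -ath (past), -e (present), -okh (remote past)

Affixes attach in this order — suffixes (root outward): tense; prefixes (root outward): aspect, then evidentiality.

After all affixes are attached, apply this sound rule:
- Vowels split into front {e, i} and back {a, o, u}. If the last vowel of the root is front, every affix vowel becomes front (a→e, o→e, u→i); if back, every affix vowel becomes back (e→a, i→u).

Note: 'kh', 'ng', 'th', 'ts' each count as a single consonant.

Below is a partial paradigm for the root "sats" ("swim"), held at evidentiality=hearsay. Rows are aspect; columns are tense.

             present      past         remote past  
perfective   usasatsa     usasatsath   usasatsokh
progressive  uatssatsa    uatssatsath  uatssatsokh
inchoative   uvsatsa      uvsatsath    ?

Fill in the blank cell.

Attach aspect inchoative v- → vsats.
Attach evidentiality hearsay i- → ivsats.
Attach tense remote past -okh → ivsatsokh.
Apply vowel harmony: ivsatsokh → uvsatsokh.

uvsatsokh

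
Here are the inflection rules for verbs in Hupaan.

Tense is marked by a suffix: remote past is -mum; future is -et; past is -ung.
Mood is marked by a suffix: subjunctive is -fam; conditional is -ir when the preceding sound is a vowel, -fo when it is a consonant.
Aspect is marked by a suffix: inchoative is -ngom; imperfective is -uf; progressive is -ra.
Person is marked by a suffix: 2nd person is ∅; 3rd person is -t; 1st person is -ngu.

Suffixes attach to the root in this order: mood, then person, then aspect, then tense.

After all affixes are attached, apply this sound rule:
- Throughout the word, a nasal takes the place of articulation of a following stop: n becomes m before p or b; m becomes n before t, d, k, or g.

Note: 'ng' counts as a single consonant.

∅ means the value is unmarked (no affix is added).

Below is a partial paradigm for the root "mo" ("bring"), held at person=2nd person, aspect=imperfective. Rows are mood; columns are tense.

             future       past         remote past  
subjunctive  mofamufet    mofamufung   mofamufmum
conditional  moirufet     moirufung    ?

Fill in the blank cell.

Attach mood conditional -ir (after vowel 'o') → moir.
person = 2nd person: zero marking, form stays moir.
Attach aspect imperfective -uf → moiruf.
Attach tense remote past -mum → moirufmum.
Nasal assimilation: no change.

moirufmum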